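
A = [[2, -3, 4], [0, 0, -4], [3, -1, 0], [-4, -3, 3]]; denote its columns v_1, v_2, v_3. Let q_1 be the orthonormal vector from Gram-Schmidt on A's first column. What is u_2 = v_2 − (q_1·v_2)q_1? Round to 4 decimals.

u_2 = (-3.2069, 0.0000, -1.3103, -2.5862)

v_1 = (2, 0, 3, -4); ‖v_1‖ = 5.3852, so q_1 = (0.3714, 0.0000, 0.5571, -0.7428).
q_1·v_2 = 0.3714·(-3) + 0.0000·0 + 0.5571·(-1) + (-0.7428)·(-3) = 0.5571.
u_2 = v_2 − 0.5571·q_1 = (-3.2069, 0.0000, -1.3103, -2.5862).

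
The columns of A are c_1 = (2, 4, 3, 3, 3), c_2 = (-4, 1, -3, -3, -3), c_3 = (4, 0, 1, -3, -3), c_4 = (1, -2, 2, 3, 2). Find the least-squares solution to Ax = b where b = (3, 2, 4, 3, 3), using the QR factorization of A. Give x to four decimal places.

e_1 = c_1/‖c_1‖ = (2, 4, 3, 3, 3)/6.8557 = (0.2917, 0.5835, 0.4376, 0.4376, 0.4376).
r_{12} = e_1·c_2 = -4.5218.
u_2 = c_2 + 4.5218·e_1 = (-2.6809, 3.6383, -1.0213, -1.0213, -1.0213).
‖u_2‖ = 4.8532, so e_2 = (-0.5524, 0.7497, -0.2104, -0.2104, -0.2104).
r_{13} = e_1·c_3 = -1.0211; r_{23} = e_2·c_3 = -1.1574.
u_3 = c_3 + 1.0211·e_1 + 1.1574·e_2 = (3.6585, 1.4634, 1.2033, -2.7967, -2.7967).
‖u_3‖ = 5.7112, so e_3 = (0.6406, 0.2562, 0.2107, -0.4897, -0.4897).
r_{14} = e_1·c_4 = 2.1880; r_{24} = e_2·c_4 = -3.5248; r_{34} = e_3·c_4 = -1.8990.
u_4 = c_4 − 2.1880·e_1 + 3.5248·e_2 + 1.8990·e_3 = (-0.3689, -0.1476, 0.7009, 0.3709, -0.6291).
‖u_4‖ = 1.0874, so e_4 = (-0.3392, -0.1357, 0.6446, 0.3411, -0.5785).
Qᵀb = (6.4181, -2.2622, 0.3388, 0.5767).
Back-substitute: x_4 = 0.5767/1.0874 = 0.5304.
x_3 = (0.3388 + 1.8990·0.5304)/5.7112 = 0.2357.
x_2 = (-2.2622 + 1.1574·0.2357 + 3.5248·0.5304)/4.8532 = -0.0247.
x_1 = (6.4181 + 4.5218·(-0.0247) + 1.0211·0.2357 − 2.1880·0.5304)/6.8557 = 0.7857.

x = (0.7857, -0.0247, 0.2357, 0.5304)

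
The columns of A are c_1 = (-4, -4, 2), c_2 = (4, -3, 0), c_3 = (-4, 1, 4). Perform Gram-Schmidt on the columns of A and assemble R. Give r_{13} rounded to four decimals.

e_1 = c_1/‖c_1‖ = (-4, -4, 2)/6.0000 = (-0.6667, -0.6667, 0.3333).
r_{13} = e_1·c_3 = 3.3333.

r_{13} = 3.3333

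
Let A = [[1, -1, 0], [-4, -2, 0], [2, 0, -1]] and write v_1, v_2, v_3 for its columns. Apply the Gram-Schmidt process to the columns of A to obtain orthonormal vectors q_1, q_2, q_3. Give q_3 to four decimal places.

q_1 = v_1/‖v_1‖ = (1, -4, 2)/4.5826 = (0.2182, -0.8729, 0.4364).
r_{12} = q_1·v_2 = 1.5275.
u_2 = v_2 − 1.5275·q_1 = (-1.3333, -0.6667, -0.6667).
‖u_2‖ = 1.6330, so q_2 = (-0.8165, -0.4082, -0.4082).
r_{13} = q_1·v_3 = -0.4364; r_{23} = q_2·v_3 = 0.4082.
u_3 = v_3 + 0.4364·q_1 − 0.4082·q_2 = (0.4286, -0.2143, -0.6429).
‖u_3‖ = 0.8018, so q_3 = (0.5345, -0.2673, -0.8018).

q_3 = (0.5345, -0.2673, -0.8018)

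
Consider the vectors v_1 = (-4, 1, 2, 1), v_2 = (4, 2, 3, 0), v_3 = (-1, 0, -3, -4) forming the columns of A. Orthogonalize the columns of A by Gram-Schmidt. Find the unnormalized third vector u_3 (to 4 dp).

v_1 = (-4, 1, 2, 1); ‖v_1‖ = 4.6904, so e_1 = (-0.8528, 0.2132, 0.4264, 0.2132).
e_1·v_2 = (-0.8528)·4 + 0.2132·2 + 0.4264·3 + 0.2132·0 = -1.7056.
u_2 = v_2 + 1.7056·e_1 = (2.5455, 2.3636, 3.7273, 0.3636).
‖u_2‖ = 5.1079, so e_2 = (0.4983, 0.4627, 0.7297, 0.0712).
e_1·v_3 = (-0.8528)·(-1) + 0.2132·0 + 0.4264·(-3) + 0.2132·(-4) = -1.2792; e_2·v_3 = 0.4983·(-1) + 0.4627·0 + 0.7297·(-3) + 0.0712·(-4) = -2.9722.
u_3 = v_3 + 1.2792·e_1 + 2.9722·e_2 = (-0.6098, 1.6481, -0.2857, -3.5157).

u_3 = (-0.6098, 1.6481, -0.2857, -3.5157)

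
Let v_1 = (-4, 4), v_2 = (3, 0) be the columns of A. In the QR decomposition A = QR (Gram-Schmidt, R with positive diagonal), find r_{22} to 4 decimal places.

v_1 = (-4, 4); ‖v_1‖ = 5.6569, so e_1 = (-0.7071, 0.7071).
e_1·v_2 = (-0.7071)·3 + 0.7071·0 = -2.1213.
u_2 = v_2 + 2.1213·e_1 = (1.5000, 1.5000).
r_{22} = ‖u_2‖ = 2.1213.

r_{22} = 2.1213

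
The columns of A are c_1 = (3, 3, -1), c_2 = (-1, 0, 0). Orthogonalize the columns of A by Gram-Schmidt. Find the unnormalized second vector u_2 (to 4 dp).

q_1 = c_1/‖c_1‖ = (3, 3, -1)/4.3589 = (0.6882, 0.6882, -0.2294).
r_{12} = q_1·c_2 = -0.6882.
u_2 = c_2 + 0.6882·q_1 = (-0.5263, 0.4737, -0.1579).

u_2 = (-0.5263, 0.4737, -0.1579)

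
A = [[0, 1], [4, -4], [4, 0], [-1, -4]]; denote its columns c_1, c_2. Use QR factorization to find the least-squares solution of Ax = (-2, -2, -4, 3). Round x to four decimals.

x = (-1.0190, -0.5524)

e_1 = c_1/‖c_1‖ = (0, 4, 4, -1)/5.7446 = (0.0000, 0.6963, 0.6963, -0.1741).
r_{12} = e_1·c_2 = -2.0889.
u_2 = c_2 + 2.0889·e_1 = (1.0000, -2.5455, 1.4545, -4.3636).
‖u_2‖ = 5.3513, so e_2 = (0.1869, -0.4757, 0.2718, -0.8154).
Qᵀb = (-4.7001, -2.9560).
Back-substitute: x_2 = -2.9560/5.3513 = -0.5524.
x_1 = (-4.7001 + 2.0889·(-0.5524))/5.7446 = -1.0190.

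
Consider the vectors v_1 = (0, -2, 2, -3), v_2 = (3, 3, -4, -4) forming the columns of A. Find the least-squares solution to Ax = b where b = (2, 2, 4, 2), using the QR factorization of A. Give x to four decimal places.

x = (-0.1466, -0.2459)

v_1 = (0, -2, 2, -3); ‖v_1‖ = 4.1231, so e_1 = (0.0000, -0.4851, 0.4851, -0.7276).
e_1·v_2 = 0.0000·3 + (-0.4851)·3 + 0.4851·(-4) + (-0.7276)·(-4) = -0.4851.
u_2 = v_2 + 0.4851·e_1 = (3.0000, 2.7647, -3.7647, -4.3529).
‖u_2‖ = 7.0544, so e_2 = (0.4253, 0.3919, -0.5337, -0.6171).
Qᵀb = (-0.4851, -1.7344).
Back-substitute: x_2 = -1.7344/7.0544 = -0.2459.
x_1 = (-0.4851 + 0.4851·(-0.2459))/4.1231 = -0.1466.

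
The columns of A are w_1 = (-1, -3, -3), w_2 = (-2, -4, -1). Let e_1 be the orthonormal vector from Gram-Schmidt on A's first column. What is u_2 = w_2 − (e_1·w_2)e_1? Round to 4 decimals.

u_2 = (-1.1053, -1.3158, 1.6842)

w_1 = (-1, -3, -3); ‖w_1‖ = 4.3589, so e_1 = (-0.2294, -0.6882, -0.6882).
e_1·w_2 = (-0.2294)·(-2) + (-0.6882)·(-4) + (-0.6882)·(-1) = 3.9001.
u_2 = w_2 − 3.9001·e_1 = (-1.1053, -1.3158, 1.6842).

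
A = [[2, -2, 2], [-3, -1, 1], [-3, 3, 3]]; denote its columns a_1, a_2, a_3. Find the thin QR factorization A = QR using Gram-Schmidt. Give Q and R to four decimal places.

Q = [[0.4264, -0.3548, 0.8321], [-0.6396, -0.7687, 0.0000], [-0.6396, 0.5322, 0.5547]], R = [[4.6904, -2.1320, -1.7056], [0.0000, 3.0748, 0.1183], [0.0000, 0.0000, 3.3282]]

a_1 = (2, -3, -3); ‖a_1‖ = 4.6904, so q_1 = (0.4264, -0.6396, -0.6396).
q_1·a_2 = 0.4264·(-2) + (-0.6396)·(-1) + (-0.6396)·3 = -2.1320.
u_2 = a_2 + 2.1320·q_1 = (-1.0909, -2.3636, 1.6364).
‖u_2‖ = 3.0748, so q_2 = (-0.3548, -0.7687, 0.5322).
q_1·a_3 = 0.4264·2 + (-0.6396)·1 + (-0.6396)·3 = -1.7056; q_2·a_3 = (-0.3548)·2 + (-0.7687)·1 + 0.5322·3 = 0.1183.
u_3 = a_3 + 1.7056·q_1 − 0.1183·q_2 = (2.7692, 0.0000, 1.8462).
‖u_3‖ = 3.3282, so q_3 = (0.8321, 0.0000, 0.5547).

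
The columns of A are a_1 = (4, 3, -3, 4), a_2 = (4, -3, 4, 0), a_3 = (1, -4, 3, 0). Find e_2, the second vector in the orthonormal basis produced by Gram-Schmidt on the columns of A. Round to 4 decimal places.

a_1 = (4, 3, -3, 4); ‖a_1‖ = 7.0711, so e_1 = (0.5657, 0.4243, -0.4243, 0.5657).
e_1·a_2 = 0.5657·4 + 0.4243·(-3) + (-0.4243)·4 + 0.5657·0 = -0.7071.
u_2 = a_2 + 0.7071·e_1 = (4.4000, -2.7000, 3.7000, 0.4000).
‖u_2‖ = 6.3640, so e_2 = (0.6914, -0.4243, 0.5814, 0.0629).

e_2 = (0.6914, -0.4243, 0.5814, 0.0629)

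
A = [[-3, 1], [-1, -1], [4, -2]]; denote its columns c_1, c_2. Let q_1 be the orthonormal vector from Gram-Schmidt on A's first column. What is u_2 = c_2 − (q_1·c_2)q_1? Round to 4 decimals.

q_1 = c_1/‖c_1‖ = (-3, -1, 4)/5.0990 = (-0.5883, -0.1961, 0.7845).
r_{12} = q_1·c_2 = -1.9612.
u_2 = c_2 + 1.9612·q_1 = (-0.1538, -1.3846, -0.4615).

u_2 = (-0.1538, -1.3846, -0.4615)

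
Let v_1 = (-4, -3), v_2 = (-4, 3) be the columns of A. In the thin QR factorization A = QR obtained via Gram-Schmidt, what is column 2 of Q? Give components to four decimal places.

e_1 = v_1/‖v_1‖ = (-4, -3)/5.0000 = (-0.8000, -0.6000).
r_{12} = e_1·v_2 = 1.4000.
u_2 = v_2 − 1.4000·e_1 = (-2.8800, 3.8400).
‖u_2‖ = 4.8000, so e_2 = (-0.6000, 0.8000).

e_2 = (-0.6000, 0.8000)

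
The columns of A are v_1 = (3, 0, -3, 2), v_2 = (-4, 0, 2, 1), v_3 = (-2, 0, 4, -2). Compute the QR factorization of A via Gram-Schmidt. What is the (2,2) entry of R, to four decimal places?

e_1 = v_1/‖v_1‖ = (3, 0, -3, 2)/4.6904 = (0.6396, 0.0000, -0.6396, 0.4264).
r_{12} = e_1·v_2 = -3.4112.
u_2 = v_2 + 3.4112·e_1 = (-1.8182, 0.0000, -0.1818, 2.4545).
r_{22} = ‖u_2‖ = 3.0600.

r_{22} = 3.0600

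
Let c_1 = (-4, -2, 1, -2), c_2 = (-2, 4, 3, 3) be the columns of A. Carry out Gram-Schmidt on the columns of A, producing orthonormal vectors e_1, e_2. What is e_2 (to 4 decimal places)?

e_2 = (-0.4042, 0.6129, 0.5085, 0.4499)

c_1 = (-4, -2, 1, -2); ‖c_1‖ = 5.0000, so e_1 = (-0.8000, -0.4000, 0.2000, -0.4000).
e_1·c_2 = (-0.8000)·(-2) + (-0.4000)·4 + 0.2000·3 + (-0.4000)·3 = -0.6000.
u_2 = c_2 + 0.6000·e_1 = (-2.4800, 3.7600, 3.1200, 2.7600).
‖u_2‖ = 6.1351, so e_2 = (-0.4042, 0.6129, 0.5085, 0.4499).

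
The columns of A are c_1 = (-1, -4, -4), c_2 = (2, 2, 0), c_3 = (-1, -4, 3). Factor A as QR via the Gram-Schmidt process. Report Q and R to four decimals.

Q = [[-0.1741, 0.7612, 0.6247], [-0.6963, 0.3534, -0.6247], [-0.6963, -0.5437, 0.4685]], R = [[5.7446, -1.7408, 0.8704], [0.0000, 2.2293, -3.8061], [0.0000, 0.0000, 3.2796]]

c_1 = (-1, -4, -4); ‖c_1‖ = 5.7446, so q_1 = (-0.1741, -0.6963, -0.6963).
q_1·c_2 = (-0.1741)·2 + (-0.6963)·2 + (-0.6963)·0 = -1.7408.
u_2 = c_2 + 1.7408·q_1 = (1.6970, 0.7879, -1.2121).
‖u_2‖ = 2.2293, so q_2 = (0.7612, 0.3534, -0.5437).
q_1·c_3 = (-0.1741)·(-1) + (-0.6963)·(-4) + (-0.6963)·3 = 0.8704; q_2·c_3 = 0.7612·(-1) + 0.3534·(-4) + (-0.5437)·3 = -3.8061.
u_3 = c_3 − 0.8704·q_1 + 3.8061·q_2 = (2.0488, -2.0488, 1.5366).
‖u_3‖ = 3.2796, so q_3 = (0.6247, -0.6247, 0.4685).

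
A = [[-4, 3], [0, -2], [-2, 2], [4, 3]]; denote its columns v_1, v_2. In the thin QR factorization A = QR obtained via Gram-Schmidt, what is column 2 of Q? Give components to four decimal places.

q_2 = (0.5055, -0.3956, 0.3517, 0.6814)

q_1 = v_1/‖v_1‖ = (-4, 0, -2, 4)/6.0000 = (-0.6667, 0.0000, -0.3333, 0.6667).
r_{12} = q_1·v_2 = -0.6667.
u_2 = v_2 + 0.6667·q_1 = (2.5556, -2.0000, 1.7778, 3.4444).
‖u_2‖ = 5.0553, so q_2 = (0.5055, -0.3956, 0.3517, 0.6814).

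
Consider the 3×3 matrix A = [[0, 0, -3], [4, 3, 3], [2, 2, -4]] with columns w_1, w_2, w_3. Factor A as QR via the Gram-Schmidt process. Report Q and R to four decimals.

w_1 = (0, 4, 2); ‖w_1‖ = 4.4721, so q_1 = (0.0000, 0.8944, 0.4472).
q_1·w_2 = 0.0000·0 + 0.8944·3 + 0.4472·2 = 3.5777.
u_2 = w_2 − 3.5777·q_1 = (0.0000, -0.2000, 0.4000).
‖u_2‖ = 0.4472, so q_2 = (0.0000, -0.4472, 0.8944).
q_1·w_3 = 0.0000·(-3) + 0.8944·3 + 0.4472·(-4) = 0.8944; q_2·w_3 = 0.0000·(-3) + (-0.4472)·3 + 0.8944·(-4) = -4.9193.
u_3 = w_3 − 0.8944·q_1 + 4.9193·q_2 = (-3.0000, 0.0000, 0.0000).
‖u_3‖ = 3.0000, so q_3 = (-1.0000, 0.0000, 0.0000).

Q = [[0.0000, 0.0000, -1.0000], [0.8944, -0.4472, 0.0000], [0.4472, 0.8944, 0.0000]], R = [[4.4721, 3.5777, 0.8944], [0.0000, 0.4472, -4.9193], [0.0000, 0.0000, 3.0000]]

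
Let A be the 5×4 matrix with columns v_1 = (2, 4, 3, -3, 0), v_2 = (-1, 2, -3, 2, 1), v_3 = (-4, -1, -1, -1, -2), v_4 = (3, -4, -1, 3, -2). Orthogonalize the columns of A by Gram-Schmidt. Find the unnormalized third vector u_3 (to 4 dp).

u_3 = (-3.4259, 0.5850, -0.3027, -1.8066, -1.8908)

q_1 = v_1/‖v_1‖ = (2, 4, 3, -3, 0)/6.1644 = (0.3244, 0.6489, 0.4867, -0.4867, 0.0000).
r_{12} = q_1·v_2 = -1.4600.
u_2 = v_2 + 1.4600·q_1 = (-0.5263, 2.9474, -2.2895, 1.2895, 1.0000).
‖u_2‖ = 4.1071, so q_2 = (-0.1281, 0.7176, -0.5574, 0.3140, 0.2435).
r_{13} = q_1·v_3 = -1.9467; r_{23} = q_2·v_3 = -0.4485.
u_3 = v_3 + 1.9467·q_1 + 0.4485·q_2 = (-3.4259, 0.5850, -0.3027, -1.8066, -1.8908).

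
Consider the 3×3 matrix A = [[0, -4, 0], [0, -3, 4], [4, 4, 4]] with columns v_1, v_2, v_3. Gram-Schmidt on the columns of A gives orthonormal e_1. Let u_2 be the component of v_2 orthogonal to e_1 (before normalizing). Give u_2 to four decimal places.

u_2 = (-4.0000, -3.0000, 0.0000)

v_1 = (0, 0, 4); ‖v_1‖ = 4.0000, so e_1 = (0.0000, 0.0000, 1.0000).
e_1·v_2 = 0.0000·(-4) + 0.0000·(-3) + 1.0000·4 = 4.0000.
u_2 = v_2 − 4.0000·e_1 = (-4.0000, -3.0000, 0.0000).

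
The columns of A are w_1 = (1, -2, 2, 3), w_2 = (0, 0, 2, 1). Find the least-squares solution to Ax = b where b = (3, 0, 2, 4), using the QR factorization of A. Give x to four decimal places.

w_1 = (1, -2, 2, 3); ‖w_1‖ = 4.2426, so e_1 = (0.2357, -0.4714, 0.4714, 0.7071).
e_1·w_2 = 0.2357·0 + (-0.4714)·0 + 0.4714·2 + 0.7071·1 = 1.6499.
u_2 = w_2 − 1.6499·e_1 = (-0.3889, 0.7778, 1.2222, -0.1667).
‖u_2‖ = 1.5092, so e_2 = (-0.2577, 0.5153, 0.8098, -0.1104).
Qᵀb = (4.4783, 0.4049).
Back-substitute: x_2 = 0.4049/1.5092 = 0.2683.
x_1 = (4.4783 − 1.6499·0.2683)/4.2426 = 0.9512.

x = (0.9512, 0.2683)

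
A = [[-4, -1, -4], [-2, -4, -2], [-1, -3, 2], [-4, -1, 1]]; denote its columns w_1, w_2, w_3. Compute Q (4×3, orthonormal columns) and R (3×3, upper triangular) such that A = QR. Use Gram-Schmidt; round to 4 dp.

w_1 = (-4, -2, -1, -4); ‖w_1‖ = 6.0828, so e_1 = (-0.6576, -0.3288, -0.1644, -0.6576).
e_1·w_2 = (-0.6576)·(-1) + (-0.3288)·(-4) + (-0.1644)·(-3) + (-0.6576)·(-1) = 3.1236.
u_2 = w_2 − 3.1236·e_1 = (1.0541, -2.9730, -2.4865, 1.0541).
‖u_2‖ = 4.1525, so e_2 = (0.2538, -0.7159, -0.5988, 0.2538).
e_1·w_3 = (-0.6576)·(-4) + (-0.3288)·(-2) + (-0.1644)·2 + (-0.6576)·1 = 2.3016; e_2·w_3 = 0.2538·(-4) + (-0.7159)·(-2) + (-0.5988)·2 + 0.2538·1 = -0.5272.
u_3 = w_3 − 2.3016·e_1 + 0.5272·e_2 = (-2.3527, -1.6207, 2.0627, 2.6473).
‖u_3‖ = 4.4074, so e_3 = (-0.5338, -0.3677, 0.4680, 0.6007).

Q = [[-0.6576, 0.2538, -0.5338], [-0.3288, -0.7159, -0.3677], [-0.1644, -0.5988, 0.4680], [-0.6576, 0.2538, 0.6007]], R = [[6.0828, 3.1236, 2.3016], [0.0000, 4.1525, -0.5272], [0.0000, 0.0000, 4.4074]]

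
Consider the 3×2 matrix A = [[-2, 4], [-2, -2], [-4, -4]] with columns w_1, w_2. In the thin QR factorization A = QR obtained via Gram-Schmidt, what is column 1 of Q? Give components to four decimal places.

e_1 = (-0.4082, -0.4082, -0.8165)

w_1 = (-2, -2, -4); ‖w_1‖ = 4.8990, so e_1 = (-0.4082, -0.4082, -0.8165).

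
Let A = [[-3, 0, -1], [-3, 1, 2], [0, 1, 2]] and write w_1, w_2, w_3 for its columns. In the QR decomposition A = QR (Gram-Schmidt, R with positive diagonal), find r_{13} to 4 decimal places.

r_{13} = -0.7071

w_1 = (-3, -3, 0); ‖w_1‖ = 4.2426, so q_1 = (-0.7071, -0.7071, 0.0000).
r_{13} = q_1·w_3 = -0.7071.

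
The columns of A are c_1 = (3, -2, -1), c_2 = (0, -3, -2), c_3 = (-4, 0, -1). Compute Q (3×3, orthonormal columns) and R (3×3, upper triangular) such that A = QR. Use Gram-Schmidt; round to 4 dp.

c_1 = (3, -2, -1); ‖c_1‖ = 3.7417, so q_1 = (0.8018, -0.5345, -0.2673).
q_1·c_2 = 0.8018·0 + (-0.5345)·(-3) + (-0.2673)·(-2) = 2.1381.
u_2 = c_2 − 2.1381·q_1 = (-1.7143, -1.8571, -1.4286).
‖u_2‖ = 2.9032, so q_2 = (-0.5905, -0.6397, -0.4921).
q_1·c_3 = 0.8018·(-4) + (-0.5345)·0 + (-0.2673)·(-1) = -2.9399; q_2·c_3 = (-0.5905)·(-4) + (-0.6397)·0 + (-0.4921)·(-1) = 2.8540.
u_3 = c_3 + 2.9399·q_1 − 2.8540·q_2 = (0.0424, 0.2542, -0.3814).
‖u_3‖ = 0.4603, so q_3 = (0.0921, 0.5523, -0.8285).

Q = [[0.8018, -0.5905, 0.0921], [-0.5345, -0.6397, 0.5523], [-0.2673, -0.4921, -0.8285]], R = [[3.7417, 2.1381, -2.9399], [0.0000, 2.9032, 2.8540], [0.0000, 0.0000, 0.4603]]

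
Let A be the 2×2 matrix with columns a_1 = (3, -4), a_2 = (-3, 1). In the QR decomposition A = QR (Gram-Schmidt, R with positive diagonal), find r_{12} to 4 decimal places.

a_1 = (3, -4); ‖a_1‖ = 5.0000, so e_1 = (0.6000, -0.8000).
r_{12} = e_1·a_2 = -2.6000.

r_{12} = -2.6000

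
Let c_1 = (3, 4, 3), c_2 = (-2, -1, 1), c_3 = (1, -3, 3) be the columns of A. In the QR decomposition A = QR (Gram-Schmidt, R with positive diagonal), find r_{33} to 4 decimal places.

r_{33} = 3.9358

c_1 = (3, 4, 3); ‖c_1‖ = 5.8310, so e_1 = (0.5145, 0.6860, 0.5145).
e_1·c_2 = 0.5145·(-2) + 0.6860·(-1) + 0.5145·1 = -1.2005.
u_2 = c_2 + 1.2005·e_1 = (-1.3824, -0.1765, 1.6176).
‖u_2‖ = 2.1351, so e_2 = (-0.6474, -0.0827, 0.7576).
e_1·c_3 = 0.5145·1 + 0.6860·(-3) + 0.5145·3 = 0.0000; e_2·c_3 = (-0.6474)·1 + (-0.0827)·(-3) + 0.7576·3 = 1.8734.
u_3 = c_3 + 0.0000·e_1 − 1.8734·e_2 = (2.2129, -2.8452, 1.5806).
r_{33} = ‖u_3‖ = 3.9358.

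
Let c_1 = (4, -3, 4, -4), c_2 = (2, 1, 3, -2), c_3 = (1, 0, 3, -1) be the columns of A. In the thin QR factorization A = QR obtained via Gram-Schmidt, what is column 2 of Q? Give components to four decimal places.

e_1 = c_1/‖c_1‖ = (4, -3, 4, -4)/7.5498 = (0.5298, -0.3974, 0.5298, -0.5298).
r_{12} = e_1·c_2 = 3.3113.
u_2 = c_2 − 3.3113·e_1 = (0.2456, 2.3158, 1.2456, -0.2456).
‖u_2‖ = 2.6524, so e_2 = (0.0926, 0.8731, 0.4696, -0.0926).

e_2 = (0.0926, 0.8731, 0.4696, -0.0926)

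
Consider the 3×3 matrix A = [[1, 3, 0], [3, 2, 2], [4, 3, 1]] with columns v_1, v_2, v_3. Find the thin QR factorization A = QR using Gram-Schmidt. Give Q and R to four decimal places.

v_1 = (1, 3, 4); ‖v_1‖ = 5.0990, so e_1 = (0.1961, 0.5883, 0.7845).
e_1·v_2 = 0.1961·3 + 0.5883·2 + 0.7845·3 = 4.1184.
u_2 = v_2 − 4.1184·e_1 = (2.1923, -0.4231, -0.2308).
‖u_2‖ = 2.2447, so e_2 = (0.9767, -0.1885, -0.1028).
e_1·v_3 = 0.1961·0 + 0.5883·2 + 0.7845·1 = 1.9612; e_2·v_3 = 0.9767·0 + (-0.1885)·2 + (-0.1028)·1 = -0.4798.
u_3 = v_3 − 1.9612·e_1 + 0.4798·e_2 = (0.0840, 0.7557, -0.5878).
‖u_3‖ = 0.9611, so e_3 = (0.0874, 0.7863, -0.6116).

Q = [[0.1961, 0.9767, 0.0874], [0.5883, -0.1885, 0.7863], [0.7845, -0.1028, -0.6116]], R = [[5.0990, 4.1184, 1.9612], [0.0000, 2.2447, -0.4798], [0.0000, 0.0000, 0.9611]]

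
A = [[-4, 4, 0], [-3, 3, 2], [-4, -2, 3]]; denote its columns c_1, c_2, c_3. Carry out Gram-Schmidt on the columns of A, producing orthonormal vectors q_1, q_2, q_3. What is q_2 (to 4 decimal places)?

c_1 = (-4, -3, -4); ‖c_1‖ = 6.4031, so q_1 = (-0.6247, -0.4685, -0.6247).
q_1·c_2 = (-0.6247)·4 + (-0.4685)·3 + (-0.6247)·(-2) = -2.6550.
u_2 = c_2 + 2.6550·q_1 = (2.3415, 1.7561, -3.6585).
‖u_2‖ = 4.6852, so q_2 = (0.4998, 0.3748, -0.7809).

q_2 = (0.4998, 0.3748, -0.7809)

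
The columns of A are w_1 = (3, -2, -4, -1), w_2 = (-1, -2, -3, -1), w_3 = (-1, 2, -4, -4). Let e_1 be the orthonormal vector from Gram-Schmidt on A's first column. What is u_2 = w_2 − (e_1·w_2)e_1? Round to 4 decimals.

e_1 = w_1/‖w_1‖ = (3, -2, -4, -1)/5.4772 = (0.5477, -0.3651, -0.7303, -0.1826).
r_{12} = e_1·w_2 = 2.5560.
u_2 = w_2 − 2.5560·e_1 = (-2.4000, -1.0667, -1.1333, -0.5333).

u_2 = (-2.4000, -1.0667, -1.1333, -0.5333)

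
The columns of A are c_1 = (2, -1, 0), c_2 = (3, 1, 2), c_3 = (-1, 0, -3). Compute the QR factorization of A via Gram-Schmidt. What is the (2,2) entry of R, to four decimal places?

c_1 = (2, -1, 0); ‖c_1‖ = 2.2361, so q_1 = (0.8944, -0.4472, 0.0000).
q_1·c_2 = 0.8944·3 + (-0.4472)·1 + 0.0000·2 = 2.2361.
u_2 = c_2 − 2.2361·q_1 = (1.0000, 2.0000, 2.0000).
r_{22} = ‖u_2‖ = 3.0000.

r_{22} = 3.0000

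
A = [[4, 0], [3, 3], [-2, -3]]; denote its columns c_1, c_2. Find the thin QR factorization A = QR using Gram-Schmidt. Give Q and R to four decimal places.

Q = [[0.7428, -0.6465], [0.5571, 0.4526], [-0.3714, -0.6142]], R = [[5.3852, 2.7854], [0.0000, 3.2002]]

c_1 = (4, 3, -2); ‖c_1‖ = 5.3852, so e_1 = (0.7428, 0.5571, -0.3714).
e_1·c_2 = 0.7428·0 + 0.5571·3 + (-0.3714)·(-3) = 2.7854.
u_2 = c_2 − 2.7854·e_1 = (-2.0690, 1.4483, -1.9655).
‖u_2‖ = 3.2002, so e_2 = (-0.6465, 0.4526, -0.6142).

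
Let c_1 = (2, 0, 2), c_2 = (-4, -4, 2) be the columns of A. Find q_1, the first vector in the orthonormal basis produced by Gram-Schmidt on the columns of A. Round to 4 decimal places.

c_1 = (2, 0, 2); ‖c_1‖ = 2.8284, so q_1 = (0.7071, 0.0000, 0.7071).

q_1 = (0.7071, 0.0000, 0.7071)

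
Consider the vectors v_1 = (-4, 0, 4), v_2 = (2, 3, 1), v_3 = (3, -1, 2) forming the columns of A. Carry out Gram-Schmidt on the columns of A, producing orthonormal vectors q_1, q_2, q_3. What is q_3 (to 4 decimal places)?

q_3 = (0.5774, -0.5774, 0.5774)

v_1 = (-4, 0, 4); ‖v_1‖ = 5.6569, so q_1 = (-0.7071, 0.0000, 0.7071).
q_1·v_2 = (-0.7071)·2 + 0.0000·3 + 0.7071·1 = -0.7071.
u_2 = v_2 + 0.7071·q_1 = (1.5000, 3.0000, 1.5000).
‖u_2‖ = 3.6742, so q_2 = (0.4082, 0.8165, 0.4082).
q_1·v_3 = (-0.7071)·3 + 0.0000·(-1) + 0.7071·2 = -0.7071; q_2·v_3 = 0.4082·3 + 0.8165·(-1) + 0.4082·2 = 1.2247.
u_3 = v_3 + 0.7071·q_1 − 1.2247·q_2 = (2.0000, -2.0000, 2.0000).
‖u_3‖ = 3.4641, so q_3 = (0.5774, -0.5774, 0.5774).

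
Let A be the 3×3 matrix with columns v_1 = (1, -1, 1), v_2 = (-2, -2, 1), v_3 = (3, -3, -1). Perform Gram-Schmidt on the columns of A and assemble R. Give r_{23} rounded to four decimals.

r_{23} = -0.9058

q_1 = v_1/‖v_1‖ = (1, -1, 1)/1.7321 = (0.5774, -0.5774, 0.5774).
r_{12} = q_1·v_2 = 0.5774.
u_2 = v_2 − 0.5774·q_1 = (-2.3333, -1.6667, 0.6667).
‖u_2‖ = 2.9439, so q_2 = (-0.7926, -0.5661, 0.2265).
r_{23} = q_2·v_3 = -0.9058.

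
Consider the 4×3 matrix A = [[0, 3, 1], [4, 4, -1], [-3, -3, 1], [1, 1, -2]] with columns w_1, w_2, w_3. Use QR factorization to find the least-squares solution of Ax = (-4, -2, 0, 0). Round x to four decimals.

w_1 = (0, 4, -3, 1); ‖w_1‖ = 5.0990, so e_1 = (0.0000, 0.7845, -0.5883, 0.1961).
e_1·w_2 = 0.0000·3 + 0.7845·4 + (-0.5883)·(-3) + 0.1961·1 = 5.0990.
u_2 = w_2 − 5.0990·e_1 = (3.0000, 0.0000, 0.0000, 0.0000).
‖u_2‖ = 3.0000, so e_2 = (1.0000, 0.0000, 0.0000, 0.0000).
e_1·w_3 = 0.0000·1 + 0.7845·(-1) + (-0.5883)·1 + 0.1961·(-2) = -1.7650; e_2·w_3 = 1.0000·1 + (0.0000)·(-1) + 0.0000·1 + (0.0000)·(-2) = 1.0000.
u_3 = w_3 + 1.7650·e_1 − 1.0000·e_2 = (0.0000, 0.3846, -0.0385, -1.6538).
‖u_3‖ = 1.6984, so e_3 = (0.0000, 0.2265, -0.0226, -0.9738).
Qᵀb = (-1.5689, -4.0000, -0.4529).
Back-substitute: x_3 = -0.4529/1.6984 = -0.2667.
x_2 = (-4.0000 − 1.0000·(-0.2667))/3.0000 = -1.2444.
x_1 = (-1.5689 − 5.0990·(-1.2444) + 1.7650·(-0.2667))/5.0990 = 0.8444.

x = (0.8444, -1.2444, -0.2667)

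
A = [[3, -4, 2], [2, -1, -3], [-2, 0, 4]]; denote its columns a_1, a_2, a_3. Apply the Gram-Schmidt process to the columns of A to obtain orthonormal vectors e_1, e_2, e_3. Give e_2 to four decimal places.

a_1 = (3, 2, -2); ‖a_1‖ = 4.1231, so e_1 = (0.7276, 0.4851, -0.4851).
e_1·a_2 = 0.7276·(-4) + 0.4851·(-1) + (-0.4851)·0 = -3.3955.
u_2 = a_2 + 3.3955·e_1 = (-1.5294, 0.6471, -1.6471).
‖u_2‖ = 2.3389, so e_2 = (-0.6539, 0.2766, -0.7042).

e_2 = (-0.6539, 0.2766, -0.7042)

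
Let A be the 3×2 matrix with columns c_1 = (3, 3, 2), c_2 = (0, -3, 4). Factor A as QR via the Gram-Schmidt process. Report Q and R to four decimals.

e_1 = c_1/‖c_1‖ = (3, 3, 2)/4.6904 = (0.6396, 0.6396, 0.4264).
r_{12} = e_1·c_2 = -0.2132.
u_2 = c_2 + 0.2132·e_1 = (0.1364, -2.8636, 4.0909).
‖u_2‖ = 4.9955, so e_2 = (0.0273, -0.5732, 0.8189).

Q = [[0.6396, 0.0273], [0.6396, -0.5732], [0.4264, 0.8189]], R = [[4.6904, -0.2132], [0.0000, 4.9955]]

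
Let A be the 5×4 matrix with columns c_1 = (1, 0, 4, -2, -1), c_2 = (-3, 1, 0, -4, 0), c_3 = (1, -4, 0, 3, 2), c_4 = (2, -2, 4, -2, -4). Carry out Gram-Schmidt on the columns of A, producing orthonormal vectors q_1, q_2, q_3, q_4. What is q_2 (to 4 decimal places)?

c_1 = (1, 0, 4, -2, -1); ‖c_1‖ = 4.6904, so q_1 = (0.2132, 0.0000, 0.8528, -0.4264, -0.2132).
q_1·c_2 = 0.2132·(-3) + 0.0000·1 + 0.8528·0 + (-0.4264)·(-4) + (-0.2132)·0 = 1.0660.
u_2 = c_2 − 1.0660·q_1 = (-3.2273, 1.0000, -0.9091, -3.5455, 0.2273).
‖u_2‖ = 4.9863, so q_2 = (-0.6472, 0.2005, -0.1823, -0.7110, 0.0456).

q_2 = (-0.6472, 0.2005, -0.1823, -0.7110, 0.0456)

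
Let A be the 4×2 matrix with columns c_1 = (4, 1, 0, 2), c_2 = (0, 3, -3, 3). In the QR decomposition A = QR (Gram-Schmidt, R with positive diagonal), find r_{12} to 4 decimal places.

r_{12} = 1.9640

c_1 = (4, 1, 0, 2); ‖c_1‖ = 4.5826, so e_1 = (0.8729, 0.2182, 0.0000, 0.4364).
r_{12} = e_1·c_2 = 1.9640.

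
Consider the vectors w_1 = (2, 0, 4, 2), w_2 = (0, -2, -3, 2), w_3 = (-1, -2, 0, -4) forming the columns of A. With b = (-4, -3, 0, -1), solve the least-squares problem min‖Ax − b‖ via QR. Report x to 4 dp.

x = (0.0556, 0.4444, 0.7778)

w_1 = (2, 0, 4, 2); ‖w_1‖ = 4.8990, so q_1 = (0.4082, 0.0000, 0.8165, 0.4082).
q_1·w_2 = 0.4082·0 + 0.0000·(-2) + 0.8165·(-3) + 0.4082·2 = -1.6330.
u_2 = w_2 + 1.6330·q_1 = (0.6667, -2.0000, -1.6667, 2.6667).
‖u_2‖ = 3.7859, so q_2 = (0.1761, -0.5283, -0.4402, 0.7044).
q_1·w_3 = 0.4082·(-1) + 0.0000·(-2) + 0.8165·0 + 0.4082·(-4) = -2.0412; q_2·w_3 = 0.1761·(-1) + (-0.5283)·(-2) + (-0.4402)·0 + 0.7044·(-4) = -1.9370.
u_3 = w_3 + 2.0412·q_1 + 1.9370·q_2 = (0.1744, -3.0233, 0.8140, -1.8023).
‖u_3‖ = 3.6168, so q_3 = (0.0482, -0.8359, 0.2250, -0.4983).
Qᵀb = (-2.0412, 0.1761, 2.8131).
Back-substitute: x_3 = 2.8131/3.6168 = 0.7778.
x_2 = (0.1761 + 1.9370·0.7778)/3.7859 = 0.4444.
x_1 = (-2.0412 + 1.6330·0.4444 + 2.0412·0.7778)/4.8990 = 0.0556.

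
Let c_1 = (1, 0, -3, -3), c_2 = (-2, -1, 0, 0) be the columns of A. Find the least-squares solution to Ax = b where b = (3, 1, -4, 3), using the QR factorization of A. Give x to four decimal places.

c_1 = (1, 0, -3, -3); ‖c_1‖ = 4.3589, so q_1 = (0.2294, 0.0000, -0.6882, -0.6882).
q_1·c_2 = 0.2294·(-2) + 0.0000·(-1) + (-0.6882)·0 + (-0.6882)·0 = -0.4588.
u_2 = c_2 + 0.4588·q_1 = (-1.8947, -1.0000, -0.3158, -0.3158).
‖u_2‖ = 2.1885, so q_2 = (-0.8658, -0.4569, -0.1443, -0.1443).
Qᵀb = (1.3765, -2.9100).
Back-substitute: x_2 = -2.9100/2.1885 = -1.3297.
x_1 = (1.3765 + 0.4588·(-1.3297))/4.3589 = 0.1758.

x = (0.1758, -1.3297)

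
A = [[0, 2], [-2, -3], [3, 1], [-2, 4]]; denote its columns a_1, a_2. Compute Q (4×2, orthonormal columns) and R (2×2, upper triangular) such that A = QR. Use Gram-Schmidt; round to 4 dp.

Q = [[0.0000, 0.3655], [-0.4851, -0.5268], [0.7276, 0.1505], [-0.4851, 0.7525]], R = [[4.1231, 0.2425], [0.0000, 5.4719]]

e_1 = a_1/‖a_1‖ = (0, -2, 3, -2)/4.1231 = (0.0000, -0.4851, 0.7276, -0.4851).
r_{12} = e_1·a_2 = 0.2425.
u_2 = a_2 − 0.2425·e_1 = (2.0000, -2.8824, 0.8235, 4.1176).
‖u_2‖ = 5.4719, so e_2 = (0.3655, -0.5268, 0.1505, 0.7525).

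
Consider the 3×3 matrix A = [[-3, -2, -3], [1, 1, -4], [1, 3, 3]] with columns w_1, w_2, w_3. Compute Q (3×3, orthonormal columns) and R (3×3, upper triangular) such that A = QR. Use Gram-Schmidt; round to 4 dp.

w_1 = (-3, 1, 1); ‖w_1‖ = 3.3166, so e_1 = (-0.9045, 0.3015, 0.3015).
e_1·w_2 = (-0.9045)·(-2) + 0.3015·1 + 0.3015·3 = 3.0151.
u_2 = w_2 − 3.0151·e_1 = (0.7273, 0.0909, 2.0909).
‖u_2‖ = 2.2156, so e_2 = (0.3282, 0.0410, 0.9437).
e_1·w_3 = (-0.9045)·(-3) + 0.3015·(-4) + 0.3015·3 = 2.4121; e_2·w_3 = 0.3282·(-3) + 0.0410·(-4) + 0.9437·3 = 1.6823.
u_3 = w_3 − 2.4121·e_1 − 1.6823·e_2 = (-1.3704, -4.7963, 0.6852).
‖u_3‖ = 5.0351, so e_3 = (-0.2722, -0.9526, 0.1361).

Q = [[-0.9045, 0.3282, -0.2722], [0.3015, 0.0410, -0.9526], [0.3015, 0.9437, 0.1361]], R = [[3.3166, 3.0151, 2.4121], [0.0000, 2.2156, 1.6823], [0.0000, 0.0000, 5.0351]]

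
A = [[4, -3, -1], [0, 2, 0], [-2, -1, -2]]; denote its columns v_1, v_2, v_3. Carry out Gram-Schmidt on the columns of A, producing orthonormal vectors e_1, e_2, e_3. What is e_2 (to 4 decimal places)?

v_1 = (4, 0, -2); ‖v_1‖ = 4.4721, so e_1 = (0.8944, 0.0000, -0.4472).
e_1·v_2 = 0.8944·(-3) + 0.0000·2 + (-0.4472)·(-1) = -2.2361.
u_2 = v_2 + 2.2361·e_1 = (-1.0000, 2.0000, -2.0000).
‖u_2‖ = 3.0000, so e_2 = (-0.3333, 0.6667, -0.6667).

e_2 = (-0.3333, 0.6667, -0.6667)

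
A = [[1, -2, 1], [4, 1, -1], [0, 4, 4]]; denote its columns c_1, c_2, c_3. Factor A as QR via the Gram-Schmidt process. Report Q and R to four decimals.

c_1 = (1, 4, 0); ‖c_1‖ = 4.1231, so e_1 = (0.2425, 0.9701, 0.0000).
e_1·c_2 = 0.2425·(-2) + 0.9701·1 + 0.0000·4 = 0.4851.
u_2 = c_2 − 0.4851·e_1 = (-2.1176, 0.5294, 4.0000).
‖u_2‖ = 4.5568, so e_2 = (-0.4647, 0.1162, 0.8778).
e_1·c_3 = 0.2425·1 + 0.9701·(-1) + 0.0000·4 = -0.7276; e_2·c_3 = (-0.4647)·1 + 0.1162·(-1) + 0.8778·4 = 2.9303.
u_3 = c_3 + 0.7276·e_1 − 2.9303·e_2 = (2.5382, -0.6346, 1.4278).
‖u_3‖ = 2.9806, so e_3 = (0.8516, -0.2129, 0.4790).

Q = [[0.2425, -0.4647, 0.8516], [0.9701, 0.1162, -0.2129], [0.0000, 0.8778, 0.4790]], R = [[4.1231, 0.4851, -0.7276], [0.0000, 4.5568, 2.9303], [0.0000, 0.0000, 2.9806]]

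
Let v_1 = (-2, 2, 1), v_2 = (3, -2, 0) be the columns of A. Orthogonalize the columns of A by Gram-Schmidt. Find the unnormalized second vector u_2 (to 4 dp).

e_1 = v_1/‖v_1‖ = (-2, 2, 1)/3.0000 = (-0.6667, 0.6667, 0.3333).
r_{12} = e_1·v_2 = -3.3333.
u_2 = v_2 + 3.3333·e_1 = (0.7778, 0.2222, 1.1111).

u_2 = (0.7778, 0.2222, 1.1111)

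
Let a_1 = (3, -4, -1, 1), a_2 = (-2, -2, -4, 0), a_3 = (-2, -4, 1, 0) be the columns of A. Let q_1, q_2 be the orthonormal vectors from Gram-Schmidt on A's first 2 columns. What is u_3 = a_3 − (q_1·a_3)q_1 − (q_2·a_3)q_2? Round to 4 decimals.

a_1 = (3, -4, -1, 1); ‖a_1‖ = 5.1962, so q_1 = (0.5774, -0.7698, -0.1925, 0.1925).
q_1·a_2 = 0.5774·(-2) + (-0.7698)·(-2) + (-0.1925)·(-4) + 0.1925·0 = 1.1547.
u_2 = a_2 − 1.1547·q_1 = (-2.6667, -1.1111, -3.7778, -0.2222).
‖u_2‖ = 4.7610, so q_2 = (-0.5601, -0.2334, -0.7935, -0.0467).
q_1·a_3 = 0.5774·(-2) + (-0.7698)·(-4) + (-0.1925)·1 + 0.1925·0 = 1.7321; q_2·a_3 = (-0.5601)·(-2) + (-0.2334)·(-4) + (-0.7935)·1 + (-0.0467)·0 = 1.2603.
u_3 = a_3 − 1.7321·q_1 − 1.2603·q_2 = (-2.2941, -2.3725, 2.3333, -0.2745).

u_3 = (-2.2941, -2.3725, 2.3333, -0.2745)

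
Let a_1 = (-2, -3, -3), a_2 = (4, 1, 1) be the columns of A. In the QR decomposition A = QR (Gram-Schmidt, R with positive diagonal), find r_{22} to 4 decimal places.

a_1 = (-2, -3, -3); ‖a_1‖ = 4.6904, so e_1 = (-0.4264, -0.6396, -0.6396).
e_1·a_2 = (-0.4264)·4 + (-0.6396)·1 + (-0.6396)·1 = -2.9848.
u_2 = a_2 + 2.9848·e_1 = (2.7273, -0.9091, -0.9091).
r_{22} = ‖u_2‖ = 3.0151.

r_{22} = 3.0151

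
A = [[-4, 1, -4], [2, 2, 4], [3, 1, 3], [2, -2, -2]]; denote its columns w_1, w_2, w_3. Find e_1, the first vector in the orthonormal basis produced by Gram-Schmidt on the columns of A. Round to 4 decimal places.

w_1 = (-4, 2, 3, 2); ‖w_1‖ = 5.7446, so e_1 = (-0.6963, 0.3482, 0.5222, 0.3482).

e_1 = (-0.6963, 0.3482, 0.5222, 0.3482)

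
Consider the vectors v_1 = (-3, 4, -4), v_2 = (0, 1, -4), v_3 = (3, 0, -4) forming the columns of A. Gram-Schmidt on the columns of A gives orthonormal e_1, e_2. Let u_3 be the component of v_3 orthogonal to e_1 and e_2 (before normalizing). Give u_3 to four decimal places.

u_3 = (0.9697, 0.9697, 0.2424)

e_1 = v_1/‖v_1‖ = (-3, 4, -4)/6.4031 = (-0.4685, 0.6247, -0.6247).
r_{12} = e_1·v_2 = 3.1235.
u_2 = v_2 − 3.1235·e_1 = (1.4634, -0.9512, -2.0488).
‖u_2‖ = 2.6914, so e_2 = (0.5437, -0.3534, -0.7612).
r_{13} = e_1·v_3 = 1.0932; r_{23} = e_2·v_3 = 4.6761.
u_3 = v_3 − 1.0932·e_1 − 4.6761·e_2 = (0.9697, 0.9697, 0.2424).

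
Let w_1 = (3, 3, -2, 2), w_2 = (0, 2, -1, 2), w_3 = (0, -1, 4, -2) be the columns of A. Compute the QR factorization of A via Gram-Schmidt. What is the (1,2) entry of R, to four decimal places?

r_{12} = 2.3534

w_1 = (3, 3, -2, 2); ‖w_1‖ = 5.0990, so q_1 = (0.5883, 0.5883, -0.3922, 0.3922).
r_{12} = q_1·w_2 = 2.3534.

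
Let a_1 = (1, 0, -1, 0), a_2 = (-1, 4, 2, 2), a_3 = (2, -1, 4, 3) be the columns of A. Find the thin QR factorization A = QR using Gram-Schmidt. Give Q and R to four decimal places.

e_1 = a_1/‖a_1‖ = (1, 0, -1, 0)/1.4142 = (0.7071, 0.0000, -0.7071, 0.0000).
r_{12} = e_1·a_2 = -2.1213.
u_2 = a_2 + 2.1213·e_1 = (0.5000, 4.0000, 0.5000, 2.0000).
‖u_2‖ = 4.5277, so e_2 = (0.1104, 0.8835, 0.1104, 0.4417).
r_{13} = e_1·a_3 = -1.4142; r_{23} = e_2·a_3 = 1.1043.
u_3 = a_3 + 1.4142·e_1 − 1.1043·e_2 = (2.8780, -1.9756, 2.8780, 2.5122).
‖u_3‖ = 5.1750, so e_3 = (0.5561, -0.3818, 0.5561, 0.4854).

Q = [[0.7071, 0.1104, 0.5561], [0.0000, 0.8835, -0.3818], [-0.7071, 0.1104, 0.5561], [0.0000, 0.4417, 0.4854]], R = [[1.4142, -2.1213, -1.4142], [0.0000, 4.5277, 1.1043], [0.0000, 0.0000, 5.1750]]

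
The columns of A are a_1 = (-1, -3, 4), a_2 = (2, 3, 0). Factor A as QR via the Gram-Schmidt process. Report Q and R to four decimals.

Q = [[-0.1961, 0.5458], [-0.5883, 0.5991], [0.7845, 0.5858]], R = [[5.0990, -2.1573], [0.0000, 2.8890]]

q_1 = a_1/‖a_1‖ = (-1, -3, 4)/5.0990 = (-0.1961, -0.5883, 0.7845).
r_{12} = q_1·a_2 = -2.1573.
u_2 = a_2 + 2.1573·q_1 = (1.5769, 1.7308, 1.6923).
‖u_2‖ = 2.8890, so q_2 = (0.5458, 0.5991, 0.5858).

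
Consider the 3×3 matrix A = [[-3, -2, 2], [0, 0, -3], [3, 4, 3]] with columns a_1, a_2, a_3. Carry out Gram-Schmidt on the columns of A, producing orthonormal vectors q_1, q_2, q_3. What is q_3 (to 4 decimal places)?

a_1 = (-3, 0, 3); ‖a_1‖ = 4.2426, so q_1 = (-0.7071, 0.0000, 0.7071).
q_1·a_2 = (-0.7071)·(-2) + 0.0000·0 + 0.7071·4 = 4.2426.
u_2 = a_2 − 4.2426·q_1 = (1.0000, 0.0000, 1.0000).
‖u_2‖ = 1.4142, so q_2 = (0.7071, 0.0000, 0.7071).
q_1·a_3 = (-0.7071)·2 + 0.0000·(-3) + 0.7071·3 = 0.7071; q_2·a_3 = 0.7071·2 + 0.0000·(-3) + 0.7071·3 = 3.5355.
u_3 = a_3 − 0.7071·q_1 − 3.5355·q_2 = (0.0000, -3.0000, 0.0000).
‖u_3‖ = 3.0000, so q_3 = (0.0000, -1.0000, 0.0000).

q_3 = (0.0000, -1.0000, 0.0000)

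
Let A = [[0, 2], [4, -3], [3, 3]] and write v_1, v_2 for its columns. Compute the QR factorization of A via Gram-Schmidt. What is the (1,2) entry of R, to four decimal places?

r_{12} = -0.6000

v_1 = (0, 4, 3); ‖v_1‖ = 5.0000, so q_1 = (0.0000, 0.8000, 0.6000).
r_{12} = q_1·v_2 = -0.6000.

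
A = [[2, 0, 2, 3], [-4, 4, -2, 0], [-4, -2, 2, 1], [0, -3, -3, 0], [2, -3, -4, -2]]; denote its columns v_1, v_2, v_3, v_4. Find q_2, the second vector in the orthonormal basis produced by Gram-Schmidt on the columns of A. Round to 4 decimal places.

q_1 = v_1/‖v_1‖ = (2, -4, -4, 0, 2)/6.3246 = (0.3162, -0.6325, -0.6325, 0.0000, 0.3162).
r_{12} = q_1·v_2 = -2.2136.
u_2 = v_2 + 2.2136·q_1 = (0.7000, 2.6000, -3.4000, -3.0000, -2.3000).
‖u_2‖ = 5.7533, so q_2 = (0.1217, 0.4519, -0.5910, -0.5214, -0.3998).

q_2 = (0.1217, 0.4519, -0.5910, -0.5214, -0.3998)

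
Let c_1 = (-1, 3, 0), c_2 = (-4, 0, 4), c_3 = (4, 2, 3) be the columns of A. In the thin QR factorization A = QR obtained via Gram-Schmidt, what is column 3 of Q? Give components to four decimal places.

q_3 = (0.6882, 0.2294, 0.6882)

q_1 = c_1/‖c_1‖ = (-1, 3, 0)/3.1623 = (-0.3162, 0.9487, 0.0000).
r_{12} = q_1·c_2 = 1.2649.
u_2 = c_2 − 1.2649·q_1 = (-3.6000, -1.2000, 4.0000).
‖u_2‖ = 5.5136, so q_2 = (-0.6529, -0.2176, 0.7255).
r_{13} = q_1·c_3 = 0.6325; r_{23} = q_2·c_3 = -0.8706.
u_3 = c_3 − 0.6325·q_1 + 0.8706·q_2 = (3.6316, 1.2105, 3.6316).
‖u_3‖ = 5.2766, so q_3 = (0.6882, 0.2294, 0.6882).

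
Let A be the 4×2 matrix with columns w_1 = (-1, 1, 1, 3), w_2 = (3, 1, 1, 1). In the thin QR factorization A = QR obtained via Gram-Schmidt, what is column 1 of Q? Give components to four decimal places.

q_1 = (-0.2887, 0.2887, 0.2887, 0.8660)

q_1 = w_1/‖w_1‖ = (-1, 1, 1, 3)/3.4641 = (-0.2887, 0.2887, 0.2887, 0.8660).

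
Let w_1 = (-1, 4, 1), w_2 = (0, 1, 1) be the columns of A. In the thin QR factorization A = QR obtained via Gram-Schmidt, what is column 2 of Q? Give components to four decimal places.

e_2 = (0.3553, -0.1421, 0.9239)

e_1 = w_1/‖w_1‖ = (-1, 4, 1)/4.2426 = (-0.2357, 0.9428, 0.2357).
r_{12} = e_1·w_2 = 1.1785.
u_2 = w_2 − 1.1785·e_1 = (0.2778, -0.1111, 0.7222).
‖u_2‖ = 0.7817, so e_2 = (0.3553, -0.1421, 0.9239).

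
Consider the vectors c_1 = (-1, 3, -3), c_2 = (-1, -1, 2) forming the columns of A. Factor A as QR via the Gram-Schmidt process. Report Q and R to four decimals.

e_1 = c_1/‖c_1‖ = (-1, 3, -3)/4.3589 = (-0.2294, 0.6882, -0.6882).
r_{12} = e_1·c_2 = -1.8353.
u_2 = c_2 + 1.8353·e_1 = (-1.4211, 0.2632, 0.7368).
‖u_2‖ = 1.6222, so e_2 = (-0.8760, 0.1622, 0.4542).

Q = [[-0.2294, -0.8760], [0.6882, 0.1622], [-0.6882, 0.4542]], R = [[4.3589, -1.8353], [0.0000, 1.6222]]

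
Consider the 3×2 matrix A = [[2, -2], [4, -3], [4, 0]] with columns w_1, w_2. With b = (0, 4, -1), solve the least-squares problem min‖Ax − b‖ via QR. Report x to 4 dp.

e_1 = w_1/‖w_1‖ = (2, 4, 4)/6.0000 = (0.3333, 0.6667, 0.6667).
r_{12} = e_1·w_2 = -2.6667.
u_2 = w_2 + 2.6667·e_1 = (-1.1111, -1.2222, 1.7778).
‖u_2‖ = 2.4267, so e_2 = (-0.4579, -0.5037, 0.7326).
Qᵀb = (2.0000, -2.7472).
Back-substitute: x_2 = -2.7472/2.4267 = -1.1321.
x_1 = (2.0000 + 2.6667·(-1.1321))/6.0000 = -0.1698.

x = (-0.1698, -1.1321)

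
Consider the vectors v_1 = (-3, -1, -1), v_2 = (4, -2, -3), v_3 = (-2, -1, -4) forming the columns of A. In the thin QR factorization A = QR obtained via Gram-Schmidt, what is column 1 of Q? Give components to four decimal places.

q_1 = (-0.9045, -0.3015, -0.3015)

v_1 = (-3, -1, -1); ‖v_1‖ = 3.3166, so q_1 = (-0.9045, -0.3015, -0.3015).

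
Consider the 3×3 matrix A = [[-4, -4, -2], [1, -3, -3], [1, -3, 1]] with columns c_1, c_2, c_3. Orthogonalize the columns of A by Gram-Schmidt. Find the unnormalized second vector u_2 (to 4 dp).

c_1 = (-4, 1, 1); ‖c_1‖ = 4.2426, so e_1 = (-0.9428, 0.2357, 0.2357).
e_1·c_2 = (-0.9428)·(-4) + 0.2357·(-3) + 0.2357·(-3) = 2.3570.
u_2 = c_2 − 2.3570·e_1 = (-1.7778, -3.5556, -3.5556).

u_2 = (-1.7778, -3.5556, -3.5556)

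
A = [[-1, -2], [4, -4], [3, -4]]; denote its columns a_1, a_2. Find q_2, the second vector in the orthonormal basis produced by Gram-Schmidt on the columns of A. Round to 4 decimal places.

a_1 = (-1, 4, 3); ‖a_1‖ = 5.0990, so q_1 = (-0.1961, 0.7845, 0.5883).
q_1·a_2 = (-0.1961)·(-2) + 0.7845·(-4) + 0.5883·(-4) = -5.0990.
u_2 = a_2 + 5.0990·q_1 = (-3.0000, 0.0000, -1.0000).
‖u_2‖ = 3.1623, so q_2 = (-0.9487, 0.0000, -0.3162).

q_2 = (-0.9487, 0.0000, -0.3162)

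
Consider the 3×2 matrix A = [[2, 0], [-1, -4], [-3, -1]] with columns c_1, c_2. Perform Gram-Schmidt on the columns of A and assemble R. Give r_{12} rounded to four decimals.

r_{12} = 1.8708

e_1 = c_1/‖c_1‖ = (2, -1, -3)/3.7417 = (0.5345, -0.2673, -0.8018).
r_{12} = e_1·c_2 = 1.8708.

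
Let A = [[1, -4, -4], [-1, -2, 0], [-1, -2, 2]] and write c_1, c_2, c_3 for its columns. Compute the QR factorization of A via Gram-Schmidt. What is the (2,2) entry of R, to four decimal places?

r_{22} = 4.8990

c_1 = (1, -1, -1); ‖c_1‖ = 1.7321, so q_1 = (0.5774, -0.5774, -0.5774).
q_1·c_2 = 0.5774·(-4) + (-0.5774)·(-2) + (-0.5774)·(-2) = 0.0000.
u_2 = c_2 + 0.0000·q_1 = (-4.0000, -2.0000, -2.0000).
r_{22} = ‖u_2‖ = 4.8990.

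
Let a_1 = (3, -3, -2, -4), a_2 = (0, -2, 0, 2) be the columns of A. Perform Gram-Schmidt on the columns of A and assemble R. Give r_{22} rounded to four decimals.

r_{22} = 2.8098

a_1 = (3, -3, -2, -4); ‖a_1‖ = 6.1644, so q_1 = (0.4867, -0.4867, -0.3244, -0.6489).
q_1·a_2 = 0.4867·0 + (-0.4867)·(-2) + (-0.3244)·0 + (-0.6489)·2 = -0.3244.
u_2 = a_2 + 0.3244·q_1 = (0.1579, -2.1579, -0.1053, 1.7895).
r_{22} = ‖u_2‖ = 2.8098.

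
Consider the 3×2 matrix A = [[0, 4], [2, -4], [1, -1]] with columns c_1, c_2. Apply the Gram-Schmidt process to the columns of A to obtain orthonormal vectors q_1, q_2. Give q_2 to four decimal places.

q_2 = (0.9759, -0.0976, 0.1952)

q_1 = c_1/‖c_1‖ = (0, 2, 1)/2.2361 = (0.0000, 0.8944, 0.4472).
r_{12} = q_1·c_2 = -4.0249.
u_2 = c_2 + 4.0249·q_1 = (4.0000, -0.4000, 0.8000).
‖u_2‖ = 4.0988, so q_2 = (0.9759, -0.0976, 0.1952).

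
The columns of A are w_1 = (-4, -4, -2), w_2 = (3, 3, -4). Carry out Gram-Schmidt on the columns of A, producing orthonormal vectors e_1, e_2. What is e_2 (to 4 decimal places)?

e_2 = (0.2357, 0.2357, -0.9428)

w_1 = (-4, -4, -2); ‖w_1‖ = 6.0000, so e_1 = (-0.6667, -0.6667, -0.3333).
e_1·w_2 = (-0.6667)·3 + (-0.6667)·3 + (-0.3333)·(-4) = -2.6667.
u_2 = w_2 + 2.6667·e_1 = (1.2222, 1.2222, -4.8889).
‖u_2‖ = 5.1854, so e_2 = (0.2357, 0.2357, -0.9428).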